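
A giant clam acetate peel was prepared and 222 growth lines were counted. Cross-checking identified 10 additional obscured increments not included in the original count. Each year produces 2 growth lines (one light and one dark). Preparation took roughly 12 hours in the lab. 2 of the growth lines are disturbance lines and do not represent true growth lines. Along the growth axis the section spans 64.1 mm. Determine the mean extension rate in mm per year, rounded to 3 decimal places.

Adjusted count: 222 − 2 + 10 = 230 growth lines.
230 growth lines at 2 per year is 230 / 2 = 115 years.
Extension rate ≈ 64.1 / 115 = 0.557 mm per year.

0.557 mm per year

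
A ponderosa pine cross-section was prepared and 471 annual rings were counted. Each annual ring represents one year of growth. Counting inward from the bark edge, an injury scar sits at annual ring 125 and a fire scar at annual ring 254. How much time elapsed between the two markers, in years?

The two markers are separated by 254 − 125 = 129 annual rings.
At one annual ring per year, 129 years elapsed between them.

129 years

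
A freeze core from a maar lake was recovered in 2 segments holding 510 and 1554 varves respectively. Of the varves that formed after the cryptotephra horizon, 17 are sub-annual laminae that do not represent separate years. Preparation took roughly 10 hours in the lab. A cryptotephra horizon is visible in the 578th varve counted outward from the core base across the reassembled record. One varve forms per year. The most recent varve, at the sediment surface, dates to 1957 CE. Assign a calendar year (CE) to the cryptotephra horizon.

488 CE

Total varves = 510 + 1554 = 2064.
Between varve 578 and the sediment surface there are 2064 − 578 = 1486 varves.
Removing the 17 false varves leaves 1486 − 17 = 1469 true varves beyond the cryptotephra horizon.
1957 − 1469 = 488 CE.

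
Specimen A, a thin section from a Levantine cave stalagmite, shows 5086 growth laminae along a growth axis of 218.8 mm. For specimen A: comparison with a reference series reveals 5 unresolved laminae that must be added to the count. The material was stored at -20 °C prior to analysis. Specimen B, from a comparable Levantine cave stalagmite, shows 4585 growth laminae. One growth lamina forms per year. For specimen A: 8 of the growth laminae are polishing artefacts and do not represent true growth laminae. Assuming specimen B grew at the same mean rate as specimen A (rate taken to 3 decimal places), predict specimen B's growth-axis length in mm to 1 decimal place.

Specimen A: correcting the raw count gives 5086 − 8 + 5 = 5083 true growth laminae.
A: 218.8 mm over 5083 years gives 218.8 / 5083 ≈ 0.043 mm per year.
B's length ≈ 0.043 × 4585 = 197.2 mm.

197.2 mm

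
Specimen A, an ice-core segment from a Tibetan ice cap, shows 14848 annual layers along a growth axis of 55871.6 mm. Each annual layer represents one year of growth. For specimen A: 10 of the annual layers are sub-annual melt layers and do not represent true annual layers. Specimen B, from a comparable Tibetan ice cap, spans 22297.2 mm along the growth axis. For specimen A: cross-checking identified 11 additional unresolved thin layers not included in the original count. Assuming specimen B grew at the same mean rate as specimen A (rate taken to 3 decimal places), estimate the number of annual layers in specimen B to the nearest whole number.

5925 annual layers

Specimen A: adjusted count: 14848 − 10 + 11 = 14849 annual layers.
A: Extension rate ≈ 55871.6 / 14849 = 3.763 mm per year.
For B, 22297.2 / 3.763 = 5925.38 years ≈ 5925 annual layers.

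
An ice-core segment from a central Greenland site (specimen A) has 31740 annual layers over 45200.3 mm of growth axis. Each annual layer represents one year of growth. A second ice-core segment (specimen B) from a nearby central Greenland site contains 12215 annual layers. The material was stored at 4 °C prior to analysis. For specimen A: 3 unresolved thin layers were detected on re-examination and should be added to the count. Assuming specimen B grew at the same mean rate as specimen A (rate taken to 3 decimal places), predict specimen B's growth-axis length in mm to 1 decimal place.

17394.2 mm

Specimen A: after corrections the count is 31740 + 3 = 31743 annual layers.
A: 45200.3 mm over 31743 years gives 45200.3 / 31743 ≈ 1.424 mm per year.
B's length ≈ 1.424 × 12215 = 17394.2 mm.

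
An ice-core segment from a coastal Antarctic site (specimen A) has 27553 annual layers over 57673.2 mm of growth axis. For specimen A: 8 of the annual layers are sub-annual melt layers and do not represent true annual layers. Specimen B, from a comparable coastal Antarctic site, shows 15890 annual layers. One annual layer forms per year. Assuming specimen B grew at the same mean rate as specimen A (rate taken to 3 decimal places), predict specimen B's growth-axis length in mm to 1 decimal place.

Specimen A: adjusted count: 27553 − 8 = 27545 annual layers.
A: Mean rate = 57673.2 mm / 27545 years ≈ 2.094 mm per year.
For B, 2.094 mm/year × 15890 years = 33273.7 mm.

33273.7 mm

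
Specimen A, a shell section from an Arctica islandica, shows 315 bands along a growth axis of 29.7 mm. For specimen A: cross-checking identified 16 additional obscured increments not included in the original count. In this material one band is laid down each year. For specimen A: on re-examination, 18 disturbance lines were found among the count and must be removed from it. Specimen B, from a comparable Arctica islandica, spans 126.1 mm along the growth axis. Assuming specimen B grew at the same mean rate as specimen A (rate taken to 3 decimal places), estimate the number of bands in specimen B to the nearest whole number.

1327 bands

Specimen A: adjusted count: 315 − 18 + 16 = 313 bands.
A: 29.7 mm over 313 years gives 29.7 / 313 ≈ 0.095 mm per year.
Specimen B: 126.1 mm / 0.095 mm per year = 1327.37 years ≈ 1327 bands.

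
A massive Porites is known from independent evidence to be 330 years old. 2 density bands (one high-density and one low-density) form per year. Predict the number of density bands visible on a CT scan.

660 density bands

With 2 density bands per year, 330 years would produce 330 × 2 = 660 density bands.
So 660 density bands should be present.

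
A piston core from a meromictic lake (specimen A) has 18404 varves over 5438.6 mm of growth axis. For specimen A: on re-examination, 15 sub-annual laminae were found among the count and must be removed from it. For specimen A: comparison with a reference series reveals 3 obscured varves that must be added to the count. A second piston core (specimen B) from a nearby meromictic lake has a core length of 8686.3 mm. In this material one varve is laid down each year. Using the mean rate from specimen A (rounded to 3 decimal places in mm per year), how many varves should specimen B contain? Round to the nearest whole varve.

Specimen A: true varve count = 18404 − 15 + 3 = 18392.
A: Extension rate ≈ 5438.6 / 18392 = 0.296 mm/year.
For B, 8686.3 / 0.296 = 29345.61 years ≈ 29346 varves.

29346 varves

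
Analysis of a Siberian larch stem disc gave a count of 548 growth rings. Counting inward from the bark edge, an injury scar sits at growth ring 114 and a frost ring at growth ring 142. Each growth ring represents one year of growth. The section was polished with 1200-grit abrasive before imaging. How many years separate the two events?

28 years

The two markers are separated by 142 − 114 = 28 growth rings.
That is 28 years at one growth ring per year.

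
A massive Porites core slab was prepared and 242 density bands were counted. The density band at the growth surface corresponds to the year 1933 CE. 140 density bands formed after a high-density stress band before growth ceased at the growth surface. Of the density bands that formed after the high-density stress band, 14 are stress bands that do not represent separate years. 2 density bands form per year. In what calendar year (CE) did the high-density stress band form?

1870 CE

140 density bands formed after the high-density stress band.
Removing the 14 false density bands leaves 140 − 14 = 126 true density bands beyond the high-density stress band.
With 2 density bands per year, 126 / 2 = 63 years.
The density band at the growth surface is 1933 CE, so the high-density stress band dates to 1933 − 63 = 1870 CE.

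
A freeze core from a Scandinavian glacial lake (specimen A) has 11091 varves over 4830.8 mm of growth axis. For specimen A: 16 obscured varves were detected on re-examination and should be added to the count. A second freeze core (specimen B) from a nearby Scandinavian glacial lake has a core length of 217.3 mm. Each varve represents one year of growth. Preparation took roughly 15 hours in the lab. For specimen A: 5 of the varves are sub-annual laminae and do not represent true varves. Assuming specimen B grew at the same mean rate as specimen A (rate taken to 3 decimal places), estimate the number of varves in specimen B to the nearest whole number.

500 varves

Specimen A: correcting the raw count gives 11091 − 5 + 16 = 11102 true varves.
A: Mean rate = 4830.8 mm / 11102 years ≈ 0.435 mm per year.
B spans 217.3 / 0.435 = 499.54 years ≈ 500 varves.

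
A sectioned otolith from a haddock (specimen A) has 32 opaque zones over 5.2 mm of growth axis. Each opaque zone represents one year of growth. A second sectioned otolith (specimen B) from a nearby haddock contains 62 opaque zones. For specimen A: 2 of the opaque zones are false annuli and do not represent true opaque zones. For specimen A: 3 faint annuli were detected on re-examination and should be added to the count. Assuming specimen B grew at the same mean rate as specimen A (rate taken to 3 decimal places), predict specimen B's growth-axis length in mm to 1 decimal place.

Specimen A: adjusted count: 32 − 2 + 3 = 33 opaque zones.
A: Extension rate ≈ 5.2 / 33 = 0.158 mm per year.
Length of B = 0.158 × 62 = 9.8 mm.

9.8 mm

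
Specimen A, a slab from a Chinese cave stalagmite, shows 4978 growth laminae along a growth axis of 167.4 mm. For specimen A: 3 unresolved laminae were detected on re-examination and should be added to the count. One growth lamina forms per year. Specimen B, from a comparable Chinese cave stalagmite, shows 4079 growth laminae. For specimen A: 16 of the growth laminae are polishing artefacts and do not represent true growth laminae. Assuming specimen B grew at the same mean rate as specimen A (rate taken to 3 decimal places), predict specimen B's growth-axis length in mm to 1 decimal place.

Specimen A: correcting the raw count gives 4978 − 16 + 3 = 4965 true growth laminae.
A: Extension rate ≈ 167.4 / 4965 = 0.034 mm/yr.
Length of B = 0.034 × 4079 = 138.7 mm.

138.7 mm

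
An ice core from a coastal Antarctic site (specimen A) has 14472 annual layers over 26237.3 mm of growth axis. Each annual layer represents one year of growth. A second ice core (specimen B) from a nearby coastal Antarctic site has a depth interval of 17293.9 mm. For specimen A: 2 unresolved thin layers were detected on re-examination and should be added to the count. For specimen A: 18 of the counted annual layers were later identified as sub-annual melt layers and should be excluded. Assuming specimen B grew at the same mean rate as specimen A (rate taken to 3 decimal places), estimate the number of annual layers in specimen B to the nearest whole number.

9528 annual layers

Specimen A: after corrections the count is 14472 − 18 + 2 = 14456 annual layers.
A: Mean rate = 26237.3 mm / 14456 years ≈ 1.815 mm per year.
Specimen B: 17293.9 mm / 1.815 mm per year = 9528.32 years ≈ 9528 annual layers.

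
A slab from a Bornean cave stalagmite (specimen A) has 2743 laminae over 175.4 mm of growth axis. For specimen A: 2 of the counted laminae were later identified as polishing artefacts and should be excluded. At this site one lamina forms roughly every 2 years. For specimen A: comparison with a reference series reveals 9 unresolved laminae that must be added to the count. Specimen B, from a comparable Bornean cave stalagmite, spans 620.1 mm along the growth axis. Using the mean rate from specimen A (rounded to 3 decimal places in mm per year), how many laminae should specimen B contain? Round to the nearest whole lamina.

Specimen A: correcting the raw count gives 2743 − 2 + 9 = 2750 true laminae.
Specimen A: 2750 laminae at 2 years each span 2750 × 2 = 5500 years.
A: Extension rate ≈ 175.4 / 5500 = 0.032 mm per year.
Specimen B: 620.1 mm / 0.032 mm per year = 19378.12 years; at 2 years per lamina that is 19378.12 / 2 ≈ 9689 laminae.

9689 laminae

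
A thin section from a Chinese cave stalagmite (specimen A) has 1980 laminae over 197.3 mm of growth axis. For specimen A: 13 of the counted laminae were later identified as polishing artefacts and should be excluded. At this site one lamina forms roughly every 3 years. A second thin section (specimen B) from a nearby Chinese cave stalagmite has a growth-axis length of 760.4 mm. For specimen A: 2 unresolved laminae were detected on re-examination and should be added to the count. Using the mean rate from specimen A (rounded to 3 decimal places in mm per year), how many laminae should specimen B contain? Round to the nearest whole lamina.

7681 laminae

Specimen A: true lamina count = 1980 − 13 + 2 = 1969.
Specimen A: at 3 years per lamina, 1969 × 3 = 5907 years.
A: Extension rate ≈ 197.3 / 5907 = 0.033 mm/year.
Specimen B: 760.4 mm / 0.033 mm per year = 23042.42 years; at 3 years per lamina that is 23042.42 / 3 ≈ 7681 laminae.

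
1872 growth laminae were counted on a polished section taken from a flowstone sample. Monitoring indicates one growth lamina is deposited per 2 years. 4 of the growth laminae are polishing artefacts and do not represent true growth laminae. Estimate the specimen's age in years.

Correcting the raw count gives 1872 − 4 = 1868 true growth laminae.
At 2 years per growth lamina, 1868 × 2 = 3736 years.

3736 years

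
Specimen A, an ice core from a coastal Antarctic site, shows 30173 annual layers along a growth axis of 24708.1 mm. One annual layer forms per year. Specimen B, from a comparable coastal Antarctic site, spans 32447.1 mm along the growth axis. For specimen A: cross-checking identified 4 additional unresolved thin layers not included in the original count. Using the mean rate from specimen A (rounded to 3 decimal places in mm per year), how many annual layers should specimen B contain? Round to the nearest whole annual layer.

39618 annual layers

Specimen A: after corrections the count is 30173 + 4 = 30177 annual layers.
A: Mean rate = 24708.1 mm / 30177 years ≈ 0.819 mm/year.
B spans 32447.1 / 0.819 = 39617.95 years ≈ 39618 annual layers.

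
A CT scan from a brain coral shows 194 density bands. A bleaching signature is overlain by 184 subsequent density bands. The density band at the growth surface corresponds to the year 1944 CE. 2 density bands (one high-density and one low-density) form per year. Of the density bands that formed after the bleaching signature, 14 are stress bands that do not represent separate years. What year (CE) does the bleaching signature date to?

184 density bands formed after the bleaching signature.
Excluding 14 false density bands: 184 − 14 = 170.
With 2 density bands per year, 170 / 2 = 85 years.
1944 − 85 = 1859 CE.

1859 CE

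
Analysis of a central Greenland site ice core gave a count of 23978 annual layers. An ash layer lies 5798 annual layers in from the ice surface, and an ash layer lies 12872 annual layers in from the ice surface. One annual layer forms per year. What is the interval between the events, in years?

Separation: 12872 − 5798 = 7074 annual layers.
That is 7074 years at one annual layer per year.

7074 years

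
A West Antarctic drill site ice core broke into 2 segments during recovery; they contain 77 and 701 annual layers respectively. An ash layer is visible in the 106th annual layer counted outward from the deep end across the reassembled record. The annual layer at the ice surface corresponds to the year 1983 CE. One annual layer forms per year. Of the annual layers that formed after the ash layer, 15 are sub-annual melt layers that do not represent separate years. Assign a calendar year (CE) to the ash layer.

1326 CE

Total annual layers = 77 + 701 = 778.
The ash layer sits at annual layer 106 from the deep end, so 778 − 106 = 672 annual layers formed after it.
Excluding 15 false annual layers: 672 − 15 = 657.
Counting back 657 years from 1983 CE places the ash layer in 1983 − 657 = 1326 CE.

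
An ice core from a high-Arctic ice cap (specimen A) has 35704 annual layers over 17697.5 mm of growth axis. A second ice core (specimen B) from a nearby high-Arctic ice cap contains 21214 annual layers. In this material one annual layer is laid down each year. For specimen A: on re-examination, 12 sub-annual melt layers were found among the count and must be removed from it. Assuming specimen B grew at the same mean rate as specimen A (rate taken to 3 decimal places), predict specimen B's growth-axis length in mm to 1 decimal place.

Specimen A: true annual layer count = 35704 − 12 = 35692.
A: Mean rate = 17697.5 mm / 35692 years ≈ 0.496 mm/year.
Length of B = 0.496 × 21214 = 10522.1 mm.

10522.1 mm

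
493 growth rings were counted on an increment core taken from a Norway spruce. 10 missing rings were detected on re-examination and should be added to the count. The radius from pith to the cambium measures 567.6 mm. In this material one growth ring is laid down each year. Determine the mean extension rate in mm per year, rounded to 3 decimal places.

1.128 mm per year

Adjusted count: 493 + 10 = 503 growth rings.
567.6 mm over 503 years gives 567.6 / 503 ≈ 1.128 mm per year.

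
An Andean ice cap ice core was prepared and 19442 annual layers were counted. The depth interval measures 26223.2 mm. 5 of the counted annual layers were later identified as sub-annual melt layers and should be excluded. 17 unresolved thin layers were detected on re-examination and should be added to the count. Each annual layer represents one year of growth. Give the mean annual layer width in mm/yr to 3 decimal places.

Correcting the raw count gives 19442 − 5 + 17 = 19454 true annual layers.
Mean rate = 26223.2 mm / 19454 years ≈ 1.348 mm/yr.

1.348 mm/yr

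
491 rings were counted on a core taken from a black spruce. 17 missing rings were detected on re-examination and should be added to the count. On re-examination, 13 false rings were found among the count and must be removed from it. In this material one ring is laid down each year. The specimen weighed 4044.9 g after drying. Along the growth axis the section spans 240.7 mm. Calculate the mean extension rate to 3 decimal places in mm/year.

After corrections the count is 491 − 13 + 17 = 495 rings.
Extension rate ≈ 240.7 / 495 = 0.486 mm/year.

0.486 mm/year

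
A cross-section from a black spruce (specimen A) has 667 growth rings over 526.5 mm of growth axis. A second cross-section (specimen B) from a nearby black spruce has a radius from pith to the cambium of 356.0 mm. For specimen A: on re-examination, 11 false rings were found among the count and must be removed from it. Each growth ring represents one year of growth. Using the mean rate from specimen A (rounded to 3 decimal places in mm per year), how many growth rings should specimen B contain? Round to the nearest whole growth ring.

Specimen A: correcting the raw count gives 667 − 11 = 656 true growth rings.
A: 526.5 mm over 656 years gives 526.5 / 656 ≈ 0.803 mm/yr.
For B, 356.0 / 0.803 = 443.34 years ≈ 443 growth rings.

443 growth rings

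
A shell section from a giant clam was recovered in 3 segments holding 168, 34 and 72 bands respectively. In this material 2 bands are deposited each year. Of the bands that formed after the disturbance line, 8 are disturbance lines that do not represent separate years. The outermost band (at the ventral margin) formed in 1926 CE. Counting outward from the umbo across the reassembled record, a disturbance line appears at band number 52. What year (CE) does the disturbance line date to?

Total bands = 168 + 34 + 72 = 274.
Between band 52 and the ventral margin there are 274 − 52 = 222 bands.
222 − 8 false = 214 true bands after the disturbance line.
Dividing by 2 bands per year: 214 / 2 = 107 years.
The band at the ventral margin is 1926 CE, so the disturbance line dates to 1926 − 107 = 1819 CE.

1819 CE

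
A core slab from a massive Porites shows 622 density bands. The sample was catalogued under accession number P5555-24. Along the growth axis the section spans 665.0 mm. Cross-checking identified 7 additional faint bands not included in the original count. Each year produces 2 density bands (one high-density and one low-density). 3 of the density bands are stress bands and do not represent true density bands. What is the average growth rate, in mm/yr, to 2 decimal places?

2.12 mm/yr

Adjusted count: 622 − 3 + 7 = 626 density bands.
626 density bands at 2 per year is 626 / 2 = 313 years.
Extension rate ≈ 665.0 / 313 = 2.12 mm/yr.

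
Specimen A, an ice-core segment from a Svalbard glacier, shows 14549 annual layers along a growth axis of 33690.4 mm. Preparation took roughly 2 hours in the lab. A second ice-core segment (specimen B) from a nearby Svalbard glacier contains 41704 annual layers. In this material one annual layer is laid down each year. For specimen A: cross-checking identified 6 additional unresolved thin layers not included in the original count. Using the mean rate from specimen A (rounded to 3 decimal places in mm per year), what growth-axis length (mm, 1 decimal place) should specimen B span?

Specimen A: correcting the raw count gives 14549 + 6 = 14555 true annual layers.
A: Extension rate ≈ 33690.4 / 14555 = 2.315 mm per year.
B's length ≈ 2.315 × 41704 = 96544.8 mm.

96544.8 mm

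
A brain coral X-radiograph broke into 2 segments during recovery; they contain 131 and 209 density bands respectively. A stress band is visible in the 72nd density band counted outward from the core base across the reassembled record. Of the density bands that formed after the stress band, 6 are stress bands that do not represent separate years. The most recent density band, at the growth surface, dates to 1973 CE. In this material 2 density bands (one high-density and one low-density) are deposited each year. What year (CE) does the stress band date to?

Total density bands = 131 + 209 = 340.
Between density band 72 and the growth surface there are 340 − 72 = 268 density bands.
Excluding 6 false density bands: 268 − 6 = 262.
Dividing by 2 density bands per year: 262 / 2 = 131 years.
Counting back 131 years from 1973 CE places the stress band in 1973 − 131 = 1842 CE.

1842 CE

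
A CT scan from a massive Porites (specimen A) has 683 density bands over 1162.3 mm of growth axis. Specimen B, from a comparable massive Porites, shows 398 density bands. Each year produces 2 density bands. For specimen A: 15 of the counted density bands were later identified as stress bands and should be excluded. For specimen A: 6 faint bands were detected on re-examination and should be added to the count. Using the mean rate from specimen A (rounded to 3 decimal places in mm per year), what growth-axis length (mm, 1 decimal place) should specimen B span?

686.4 mm

Specimen A: true density band count = 683 − 15 + 6 = 674.
Specimen A: with 2 density bands per year, 674 / 2 = 337 years.
A: Mean rate = 1162.3 mm / 337 years ≈ 3.449 mm/year.
Specimen B: 398 density bands at 2 per year is 398 / 2 = 199 years. For B, 3.449 mm/year × 199 years = 686.4 mm.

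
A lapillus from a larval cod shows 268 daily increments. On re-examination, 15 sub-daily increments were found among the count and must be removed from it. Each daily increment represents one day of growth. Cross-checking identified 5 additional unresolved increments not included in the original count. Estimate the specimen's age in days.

258 days

Adjusted count: 268 − 15 + 5 = 258 daily increments.
With a one-to-one daily increment periodicity this is 258 days.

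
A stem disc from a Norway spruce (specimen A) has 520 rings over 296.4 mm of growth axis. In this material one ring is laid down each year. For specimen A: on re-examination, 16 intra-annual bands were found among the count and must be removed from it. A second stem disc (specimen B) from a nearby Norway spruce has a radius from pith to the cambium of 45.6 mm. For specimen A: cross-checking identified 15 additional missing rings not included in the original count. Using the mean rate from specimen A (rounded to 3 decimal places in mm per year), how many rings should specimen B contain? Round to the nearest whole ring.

Specimen A: correcting the raw count gives 520 − 16 + 15 = 519 true rings.
A: 296.4 mm over 519 years gives 296.4 / 519 ≈ 0.571 mm/year.
B spans 45.6 / 0.571 = 79.86 years ≈ 80 rings.

80 rings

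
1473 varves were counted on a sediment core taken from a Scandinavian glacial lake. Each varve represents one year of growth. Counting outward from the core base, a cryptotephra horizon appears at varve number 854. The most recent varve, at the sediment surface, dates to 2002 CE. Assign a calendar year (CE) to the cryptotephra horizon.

1383 CE

The cryptotephra horizon sits at varve 854 from the core base, so 1473 − 854 = 619 varves formed after it.
Counting back 619 years from 2002 CE places the cryptotephra horizon in 2002 − 619 = 1383 CE.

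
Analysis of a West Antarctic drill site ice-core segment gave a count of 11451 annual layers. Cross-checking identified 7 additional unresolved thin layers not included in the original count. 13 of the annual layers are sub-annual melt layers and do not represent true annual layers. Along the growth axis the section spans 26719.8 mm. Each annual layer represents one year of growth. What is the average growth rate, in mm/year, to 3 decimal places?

2.335 mm/year

Adjusted count: 11451 − 13 + 7 = 11445 annual layers.
Mean rate = 26719.8 mm / 11445 years ≈ 2.335 mm/year.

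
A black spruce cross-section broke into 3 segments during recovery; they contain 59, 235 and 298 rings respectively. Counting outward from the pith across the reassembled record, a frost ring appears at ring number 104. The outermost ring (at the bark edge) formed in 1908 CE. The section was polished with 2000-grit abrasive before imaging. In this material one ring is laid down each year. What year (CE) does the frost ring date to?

1420 CE

Total rings = 59 + 235 + 298 = 592.
Between ring 104 and the bark edge there are 592 − 104 = 488 rings.
Counting back 488 years from 1908 CE places the frost ring in 1908 − 488 = 1420 CE.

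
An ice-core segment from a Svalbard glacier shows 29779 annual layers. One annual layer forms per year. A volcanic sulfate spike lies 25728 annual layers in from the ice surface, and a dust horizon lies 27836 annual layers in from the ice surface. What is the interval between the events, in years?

The two markers are separated by 27836 − 25728 = 2108 annual layers.
That is 2108 years at one annual layer per year.

2108 years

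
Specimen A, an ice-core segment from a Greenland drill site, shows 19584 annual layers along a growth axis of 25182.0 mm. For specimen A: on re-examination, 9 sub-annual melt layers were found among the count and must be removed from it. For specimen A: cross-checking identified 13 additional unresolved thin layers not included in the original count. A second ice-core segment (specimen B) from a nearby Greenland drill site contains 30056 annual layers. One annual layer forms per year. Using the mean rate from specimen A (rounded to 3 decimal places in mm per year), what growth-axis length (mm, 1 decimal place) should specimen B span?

Specimen A: true annual layer count = 19584 − 9 + 13 = 19588.
A: Extension rate ≈ 25182.0 / 19588 = 1.286 mm per year.
For B, 1.286 mm/year × 30056 years = 38652.0 mm.

38652.0 mm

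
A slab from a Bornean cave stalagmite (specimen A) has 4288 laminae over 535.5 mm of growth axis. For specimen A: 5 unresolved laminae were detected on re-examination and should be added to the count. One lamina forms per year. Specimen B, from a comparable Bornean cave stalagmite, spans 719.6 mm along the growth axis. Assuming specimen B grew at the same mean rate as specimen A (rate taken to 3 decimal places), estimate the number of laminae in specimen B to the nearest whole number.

5757 laminae

Specimen A: true lamina count = 4288 + 5 = 4293.
A: Mean rate = 535.5 mm / 4293 years ≈ 0.125 mm/year.
B spans 719.6 / 0.125 = 5756.80 years ≈ 5757 laminae.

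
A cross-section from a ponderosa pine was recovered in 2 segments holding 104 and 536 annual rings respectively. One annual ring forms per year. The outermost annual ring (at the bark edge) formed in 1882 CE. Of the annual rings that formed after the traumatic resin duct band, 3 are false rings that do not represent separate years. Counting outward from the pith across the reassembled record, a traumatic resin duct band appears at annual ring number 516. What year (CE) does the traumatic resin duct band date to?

Total annual rings = 104 + 536 = 640.
Between annual ring 516 and the bark edge there are 640 − 516 = 124 annual rings.
Removing the 3 false annual rings leaves 124 − 3 = 121 true annual rings beyond the traumatic resin duct band.
The annual ring at the bark edge is 1882 CE, so the traumatic resin duct band dates to 1882 − 121 = 1761 CE.

1761 CE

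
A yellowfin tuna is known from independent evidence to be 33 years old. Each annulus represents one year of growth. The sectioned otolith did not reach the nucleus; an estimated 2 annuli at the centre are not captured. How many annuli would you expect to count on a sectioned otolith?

31 annuli

At one annulus per year, 33 years correspond to 33 annuli.
Less the 2 uncaptured annuli: 33 − 2 = 31.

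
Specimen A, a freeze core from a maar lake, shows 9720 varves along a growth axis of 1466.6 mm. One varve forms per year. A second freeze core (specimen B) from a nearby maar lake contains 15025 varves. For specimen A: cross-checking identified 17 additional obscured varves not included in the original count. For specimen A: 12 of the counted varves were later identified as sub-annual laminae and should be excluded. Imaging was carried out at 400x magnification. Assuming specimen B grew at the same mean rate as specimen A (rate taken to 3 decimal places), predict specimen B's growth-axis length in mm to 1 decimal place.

Specimen A: adjusted count: 9720 − 12 + 17 = 9725 varves.
A: Mean rate = 1466.6 mm / 9725 years ≈ 0.151 mm/year.
For B, 0.151 mm/year × 15025 years = 2268.8 mm.

2268.8 mm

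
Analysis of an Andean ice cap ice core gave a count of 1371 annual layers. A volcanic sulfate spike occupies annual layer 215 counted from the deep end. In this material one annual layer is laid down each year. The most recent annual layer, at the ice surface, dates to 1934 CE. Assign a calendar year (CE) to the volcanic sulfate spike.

The volcanic sulfate spike sits at annual layer 215 from the deep end, so 1371 − 215 = 1156 annual layers formed after it.
1934 − 1156 = 778 CE.

778 CE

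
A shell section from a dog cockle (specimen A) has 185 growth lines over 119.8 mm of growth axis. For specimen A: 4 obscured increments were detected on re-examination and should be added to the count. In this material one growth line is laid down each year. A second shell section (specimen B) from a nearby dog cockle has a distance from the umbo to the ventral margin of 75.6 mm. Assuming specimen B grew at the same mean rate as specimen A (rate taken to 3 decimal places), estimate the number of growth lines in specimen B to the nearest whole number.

119 growth lines

Specimen A: after corrections the count is 185 + 4 = 189 growth lines.
A: Mean rate = 119.8 mm / 189 years ≈ 0.634 mm/year.
For B, 75.6 / 0.634 = 119.24 years ≈ 119 growth lines.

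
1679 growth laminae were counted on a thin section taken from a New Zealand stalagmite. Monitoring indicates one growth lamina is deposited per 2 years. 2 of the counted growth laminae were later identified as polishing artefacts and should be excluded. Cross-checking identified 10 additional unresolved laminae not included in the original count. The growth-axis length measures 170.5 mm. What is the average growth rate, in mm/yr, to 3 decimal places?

0.051 mm/yr

After corrections the count is 1679 − 2 + 10 = 1687 growth laminae.
At 2 years per growth lamina, 1687 × 2 = 3374 years.
Extension rate ≈ 170.5 / 3374 = 0.051 mm/yr.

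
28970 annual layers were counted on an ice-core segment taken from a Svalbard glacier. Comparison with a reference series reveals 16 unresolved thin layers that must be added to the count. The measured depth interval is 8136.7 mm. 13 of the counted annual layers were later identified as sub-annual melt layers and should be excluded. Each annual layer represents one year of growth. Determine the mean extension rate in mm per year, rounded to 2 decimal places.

0.28 mm per year

True annual layer count = 28970 − 13 + 16 = 28973.
8136.7 mm over 28973 years gives 8136.7 / 28973 ≈ 0.28 mm per year.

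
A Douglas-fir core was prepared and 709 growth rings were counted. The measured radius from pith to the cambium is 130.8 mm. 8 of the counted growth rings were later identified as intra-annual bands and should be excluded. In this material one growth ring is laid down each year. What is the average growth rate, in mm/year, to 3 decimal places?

Adjusted count: 709 − 8 = 701 growth rings.
Extension rate ≈ 130.8 / 701 = 0.187 mm/year.

0.187 mm/year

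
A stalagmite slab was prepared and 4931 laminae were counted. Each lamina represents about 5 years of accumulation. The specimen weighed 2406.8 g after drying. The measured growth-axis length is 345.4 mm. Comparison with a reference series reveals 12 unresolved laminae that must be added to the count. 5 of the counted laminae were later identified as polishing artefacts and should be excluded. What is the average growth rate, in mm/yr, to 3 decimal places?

0.014 mm/yr

Adjusted count: 4931 − 5 + 12 = 4938 laminae.
Multiplying by 5 years per lamina: 4938 × 5 = 24690 years.
Extension rate ≈ 345.4 / 24690 = 0.014 mm/yr.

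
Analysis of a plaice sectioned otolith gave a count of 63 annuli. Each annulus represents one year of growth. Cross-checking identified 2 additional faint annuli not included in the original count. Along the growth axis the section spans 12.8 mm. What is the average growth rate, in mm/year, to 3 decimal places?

After corrections the count is 63 + 2 = 65 annuli.
12.8 mm over 65 years gives 12.8 / 65 ≈ 0.197 mm/year.

0.197 mm/year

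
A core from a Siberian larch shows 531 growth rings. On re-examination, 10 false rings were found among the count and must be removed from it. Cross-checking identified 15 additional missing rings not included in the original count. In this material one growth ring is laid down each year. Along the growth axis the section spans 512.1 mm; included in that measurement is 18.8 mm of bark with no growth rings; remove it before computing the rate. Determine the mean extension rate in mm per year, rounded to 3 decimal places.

Adjusted count: 531 − 10 + 15 = 536 growth rings.
Net length = 512.1 − 18.8 = 493.3 mm.
493.3 mm over 536 years gives 493.3 / 536 ≈ 0.920 mm per year.

0.920 mm per year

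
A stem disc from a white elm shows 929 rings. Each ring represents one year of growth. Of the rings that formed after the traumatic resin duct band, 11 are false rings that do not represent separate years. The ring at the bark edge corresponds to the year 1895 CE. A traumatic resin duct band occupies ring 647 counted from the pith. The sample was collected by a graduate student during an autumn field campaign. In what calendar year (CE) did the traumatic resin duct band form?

1624 CE

The traumatic resin duct band sits at ring 647 from the pith, so 929 − 647 = 282 rings formed after it.
282 − 11 false = 271 true rings after the traumatic resin duct band.
1895 − 271 = 1624 CE.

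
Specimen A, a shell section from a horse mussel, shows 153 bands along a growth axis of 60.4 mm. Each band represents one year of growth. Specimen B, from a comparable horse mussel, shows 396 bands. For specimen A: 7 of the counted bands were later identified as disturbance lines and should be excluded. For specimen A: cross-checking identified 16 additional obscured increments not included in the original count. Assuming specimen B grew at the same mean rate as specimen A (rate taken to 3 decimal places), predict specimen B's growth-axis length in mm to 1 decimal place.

147.7 mm

Specimen A: adjusted count: 153 − 7 + 16 = 162 bands.
A: Mean rate = 60.4 mm / 162 years ≈ 0.373 mm/year.
B's length ≈ 0.373 × 396 = 147.7 mm.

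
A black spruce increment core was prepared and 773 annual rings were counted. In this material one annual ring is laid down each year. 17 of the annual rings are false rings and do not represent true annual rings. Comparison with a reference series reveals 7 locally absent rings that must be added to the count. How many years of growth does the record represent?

Adjusted count: 773 − 17 + 7 = 763 annual rings.
With a one-to-one annual ring periodicity this is 763 years.

763 years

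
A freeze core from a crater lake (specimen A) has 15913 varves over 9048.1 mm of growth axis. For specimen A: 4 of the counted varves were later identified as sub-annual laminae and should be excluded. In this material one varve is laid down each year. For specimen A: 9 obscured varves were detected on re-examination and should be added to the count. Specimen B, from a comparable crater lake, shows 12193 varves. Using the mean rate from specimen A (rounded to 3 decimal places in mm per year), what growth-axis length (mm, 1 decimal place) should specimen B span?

6925.6 mm

Specimen A: adjusted count: 15913 − 4 + 9 = 15918 varves.
A: Extension rate ≈ 9048.1 / 15918 = 0.568 mm/yr.
For B, 0.568 mm/year × 12193 years = 6925.6 mm.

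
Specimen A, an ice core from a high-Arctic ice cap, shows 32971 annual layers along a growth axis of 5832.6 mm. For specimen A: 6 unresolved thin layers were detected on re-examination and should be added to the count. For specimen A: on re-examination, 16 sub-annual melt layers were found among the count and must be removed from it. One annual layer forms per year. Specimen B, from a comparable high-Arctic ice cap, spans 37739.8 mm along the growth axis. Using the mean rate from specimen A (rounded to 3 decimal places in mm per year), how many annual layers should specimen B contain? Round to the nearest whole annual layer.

213219 annual layers

Specimen A: adjusted count: 32971 − 16 + 6 = 32961 annual layers.
A: Extension rate ≈ 5832.6 / 32961 = 0.177 mm/yr.
B spans 37739.8 / 0.177 = 213219.21 years ≈ 213219 annual layers.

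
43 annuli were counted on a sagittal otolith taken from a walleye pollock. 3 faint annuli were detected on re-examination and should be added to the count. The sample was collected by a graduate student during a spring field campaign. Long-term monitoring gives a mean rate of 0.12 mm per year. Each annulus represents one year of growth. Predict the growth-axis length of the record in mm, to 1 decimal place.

5.5 mm

After corrections the count is 43 + 3 = 46 annuli.
46 years at 0.12 mm/year gives 0.12 × 46 = 5.5 mm.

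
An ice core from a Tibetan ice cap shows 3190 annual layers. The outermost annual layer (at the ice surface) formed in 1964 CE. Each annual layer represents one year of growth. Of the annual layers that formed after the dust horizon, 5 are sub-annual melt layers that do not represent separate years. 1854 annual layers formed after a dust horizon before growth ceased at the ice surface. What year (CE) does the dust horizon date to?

115 CE

There are 1854 annual layers younger than the dust horizon.
1854 − 5 false = 1849 true annual layers after the dust horizon.
Counting back 1849 years from 1964 CE places the dust horizon in 1964 − 1849 = 115 CE.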